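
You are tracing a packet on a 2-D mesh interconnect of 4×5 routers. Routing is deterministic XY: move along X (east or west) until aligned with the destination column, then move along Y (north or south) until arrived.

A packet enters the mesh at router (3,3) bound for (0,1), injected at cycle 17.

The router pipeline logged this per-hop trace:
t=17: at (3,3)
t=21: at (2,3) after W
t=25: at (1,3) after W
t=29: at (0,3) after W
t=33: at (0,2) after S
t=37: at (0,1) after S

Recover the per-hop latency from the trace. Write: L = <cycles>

Between hops 0 and 1 the cycle counter advances 21 − 17 = 4.
Each hop adds L, hence L = 4.

L = 4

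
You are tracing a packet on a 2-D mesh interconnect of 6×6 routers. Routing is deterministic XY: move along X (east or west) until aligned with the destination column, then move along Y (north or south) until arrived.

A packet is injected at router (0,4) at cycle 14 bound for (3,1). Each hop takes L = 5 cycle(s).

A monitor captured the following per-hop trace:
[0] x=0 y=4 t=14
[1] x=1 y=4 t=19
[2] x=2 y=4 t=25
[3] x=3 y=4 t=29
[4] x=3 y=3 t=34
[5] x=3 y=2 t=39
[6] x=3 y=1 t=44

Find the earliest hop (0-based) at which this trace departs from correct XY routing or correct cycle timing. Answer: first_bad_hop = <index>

[1] (+1,+0) / 5c ⇒ ok
[2] (+1,+0) / 6c ⇒ BAD: Δcyc=6≠L

first_bad_hop = 2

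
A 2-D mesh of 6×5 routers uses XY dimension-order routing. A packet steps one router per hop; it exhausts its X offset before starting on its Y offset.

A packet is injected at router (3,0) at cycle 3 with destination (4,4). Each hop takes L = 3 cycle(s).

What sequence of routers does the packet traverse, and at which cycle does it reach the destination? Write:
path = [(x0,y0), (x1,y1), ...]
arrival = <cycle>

t=3: at (3,0)
t=6: at (4,0) after E
t=9: at (4,1) after N
t=12: at (4,2) after N
t=15: at (4,3) after N
t=18: at (4,4) after N

path = [(3,0), (4,0), (4,1), (4,2), (4,3), (4,4)]
arrival = 18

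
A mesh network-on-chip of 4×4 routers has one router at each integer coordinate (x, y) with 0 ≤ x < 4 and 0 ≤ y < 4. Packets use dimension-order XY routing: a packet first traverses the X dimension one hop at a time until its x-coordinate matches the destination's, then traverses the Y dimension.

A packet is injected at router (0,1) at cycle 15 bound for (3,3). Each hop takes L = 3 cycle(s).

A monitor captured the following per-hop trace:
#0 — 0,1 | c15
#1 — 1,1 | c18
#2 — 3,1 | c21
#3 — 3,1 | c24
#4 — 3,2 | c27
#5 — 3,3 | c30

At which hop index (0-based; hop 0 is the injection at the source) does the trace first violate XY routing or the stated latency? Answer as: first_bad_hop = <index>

hop 1: step (+1,+0), +3 cyc — ok
hop 2: step (+2,+0), +3 cyc — BAD: non-unit step

first_bad_hop = 2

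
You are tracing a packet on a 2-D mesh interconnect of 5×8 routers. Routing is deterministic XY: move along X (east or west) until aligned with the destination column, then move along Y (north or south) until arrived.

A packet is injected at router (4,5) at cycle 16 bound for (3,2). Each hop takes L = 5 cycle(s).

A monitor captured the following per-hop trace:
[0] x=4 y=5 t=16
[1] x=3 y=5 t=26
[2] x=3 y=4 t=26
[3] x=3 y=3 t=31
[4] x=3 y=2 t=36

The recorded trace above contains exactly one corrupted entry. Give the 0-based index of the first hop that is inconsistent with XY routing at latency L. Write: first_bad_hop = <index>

  1: Δx=-1 Δy=+0 Δt=10 [BAD: Δcyc=10≠L]

first_bad_hop = 1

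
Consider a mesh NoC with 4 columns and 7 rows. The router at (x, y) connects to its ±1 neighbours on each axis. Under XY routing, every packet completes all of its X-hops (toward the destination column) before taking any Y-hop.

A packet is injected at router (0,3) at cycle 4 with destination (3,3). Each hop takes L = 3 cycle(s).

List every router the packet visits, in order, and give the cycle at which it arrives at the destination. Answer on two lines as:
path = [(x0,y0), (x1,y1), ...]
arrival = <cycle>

t=4: at (0,3)
t=7: at (1,3) after E
t=10: at (2,3) after E
t=13: at (3,3) after E

path = [(0,3), (1,3), (2,3), (3,3)]
arrival = 13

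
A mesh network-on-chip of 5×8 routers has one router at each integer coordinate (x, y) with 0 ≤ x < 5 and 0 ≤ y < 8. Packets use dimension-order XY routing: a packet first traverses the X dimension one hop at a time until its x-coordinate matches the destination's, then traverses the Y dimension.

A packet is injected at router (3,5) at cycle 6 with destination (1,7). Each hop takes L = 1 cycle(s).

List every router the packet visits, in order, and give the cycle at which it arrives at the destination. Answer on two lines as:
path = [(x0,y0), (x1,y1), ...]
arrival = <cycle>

path = [(3,5), (2,5), (1,5), (1,6), (1,7)]
arrival = 10

t=6: at (3,5)
t=7: at (2,5) after W
t=8: at (1,5) after W
t=9: at (1,6) after N
t=10: at (1,7) after N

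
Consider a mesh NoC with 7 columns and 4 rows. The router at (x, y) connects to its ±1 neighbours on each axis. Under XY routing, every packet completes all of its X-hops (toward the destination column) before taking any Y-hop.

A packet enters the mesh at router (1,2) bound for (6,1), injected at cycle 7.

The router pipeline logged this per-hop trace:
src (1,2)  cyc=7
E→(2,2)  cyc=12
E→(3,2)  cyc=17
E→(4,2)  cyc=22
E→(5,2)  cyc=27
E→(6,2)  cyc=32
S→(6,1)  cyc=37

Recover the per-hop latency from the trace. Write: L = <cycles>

L = 5

From hop 0 (7) to hop 1 (12): +5 cycles.
One hop costs L cycles, so L = 5.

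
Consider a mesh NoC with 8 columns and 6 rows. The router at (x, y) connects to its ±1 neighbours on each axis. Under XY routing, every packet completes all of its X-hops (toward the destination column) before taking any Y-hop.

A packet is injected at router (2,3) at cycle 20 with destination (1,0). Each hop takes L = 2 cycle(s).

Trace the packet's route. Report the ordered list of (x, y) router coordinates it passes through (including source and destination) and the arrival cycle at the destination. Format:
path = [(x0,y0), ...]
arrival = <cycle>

path = [(2,3), (1,3), (1,2), (1,1), (1,0)]
arrival = 28

t=20: at (2,3)
t=22: at (1,3) after W
t=24: at (1,2) after S
t=26: at (1,1) after S
t=28: at (1,0) after S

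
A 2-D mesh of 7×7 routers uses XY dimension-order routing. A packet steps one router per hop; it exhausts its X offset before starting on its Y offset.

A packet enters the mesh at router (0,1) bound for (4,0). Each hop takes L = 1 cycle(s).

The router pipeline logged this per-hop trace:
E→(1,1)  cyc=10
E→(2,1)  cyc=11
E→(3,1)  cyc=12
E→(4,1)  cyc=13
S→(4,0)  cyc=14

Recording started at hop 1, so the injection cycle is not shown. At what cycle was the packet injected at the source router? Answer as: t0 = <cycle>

t0 = 9

At hop 1 the cycle is 10; in general cyc_k = t0 + kL.
t0 = cyc[1] − L = 10 − 1 = 9.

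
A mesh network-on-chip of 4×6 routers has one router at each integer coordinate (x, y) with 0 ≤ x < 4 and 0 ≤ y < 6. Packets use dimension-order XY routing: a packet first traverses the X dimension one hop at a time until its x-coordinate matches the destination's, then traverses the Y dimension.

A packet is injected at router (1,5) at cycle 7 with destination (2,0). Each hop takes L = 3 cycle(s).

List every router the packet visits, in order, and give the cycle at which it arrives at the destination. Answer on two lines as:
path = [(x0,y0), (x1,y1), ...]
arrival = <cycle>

path = [(1,5), (2,5), (2,4), (2,3), (2,2), (2,1), (2,0)]
arrival = 25

#0 — 1,5 | c7
#1 — 2,5 | c10 | E
#2 — 2,4 | c13 | S
#3 — 2,3 | c16 | S
#4 — 2,2 | c19 | S
#5 — 2,1 | c22 | S
#6 — 2,0 | c25 | S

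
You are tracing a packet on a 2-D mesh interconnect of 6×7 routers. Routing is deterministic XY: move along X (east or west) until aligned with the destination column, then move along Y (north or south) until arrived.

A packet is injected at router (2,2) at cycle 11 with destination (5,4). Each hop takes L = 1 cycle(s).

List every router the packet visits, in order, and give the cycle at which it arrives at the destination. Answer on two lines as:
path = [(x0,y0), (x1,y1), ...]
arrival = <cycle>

path = [(2,2), (3,2), (4,2), (5,2), (5,3), (5,4)]
arrival = 16

t=11: at (2,2)
t=12: at (3,2) after E
t=13: at (4,2) after E
t=14: at (5,2) after E
t=15: at (5,3) after N
t=16: at (5,4) after N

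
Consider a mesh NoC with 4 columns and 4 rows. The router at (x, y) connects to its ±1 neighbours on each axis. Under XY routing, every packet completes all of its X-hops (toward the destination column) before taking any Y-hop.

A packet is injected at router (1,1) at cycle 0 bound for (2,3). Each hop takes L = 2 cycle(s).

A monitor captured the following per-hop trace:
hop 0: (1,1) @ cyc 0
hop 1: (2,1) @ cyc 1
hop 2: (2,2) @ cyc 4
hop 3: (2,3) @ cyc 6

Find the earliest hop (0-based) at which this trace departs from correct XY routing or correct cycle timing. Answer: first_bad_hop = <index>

first_bad_hop = 1

[1] (+1,+0) / 1c ⇒ BAD: Δcyc=1≠L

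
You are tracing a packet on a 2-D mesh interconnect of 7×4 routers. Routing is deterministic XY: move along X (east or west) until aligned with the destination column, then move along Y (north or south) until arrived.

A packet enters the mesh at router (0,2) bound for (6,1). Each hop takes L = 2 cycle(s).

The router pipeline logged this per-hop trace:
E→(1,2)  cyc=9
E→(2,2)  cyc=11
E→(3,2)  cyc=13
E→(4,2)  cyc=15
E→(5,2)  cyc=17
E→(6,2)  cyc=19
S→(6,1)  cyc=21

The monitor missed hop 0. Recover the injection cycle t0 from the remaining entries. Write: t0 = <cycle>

The first recorded entry is hop 1 at cycle 9.
Therefore t0 = 9 − L = 7.

t0 = 7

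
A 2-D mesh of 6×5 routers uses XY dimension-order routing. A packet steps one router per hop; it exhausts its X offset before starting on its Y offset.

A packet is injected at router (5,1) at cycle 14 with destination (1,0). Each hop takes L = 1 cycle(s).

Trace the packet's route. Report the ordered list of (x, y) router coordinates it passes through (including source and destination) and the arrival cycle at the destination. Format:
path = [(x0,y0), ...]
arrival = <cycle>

#0 — 5,1 | c14
#1 — 4,1 | c15 | W
#2 — 3,1 | c16 | W
#3 — 2,1 | c17 | W
#4 — 1,1 | c18 | W
#5 — 1,0 | c19 | S

path = [(5,1), (4,1), (3,1), (2,1), (1,1), (1,0)]
arrival = 19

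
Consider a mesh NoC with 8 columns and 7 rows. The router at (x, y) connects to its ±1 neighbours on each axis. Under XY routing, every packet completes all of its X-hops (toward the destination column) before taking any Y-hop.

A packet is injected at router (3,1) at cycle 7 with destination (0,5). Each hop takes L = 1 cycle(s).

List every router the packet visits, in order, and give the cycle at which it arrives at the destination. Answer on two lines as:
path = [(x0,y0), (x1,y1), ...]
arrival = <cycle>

src (3,1)  cyc=7
W→(2,1)  cyc=8
W→(1,1)  cyc=9
W→(0,1)  cyc=10
N→(0,2)  cyc=11
N→(0,3)  cyc=12
N→(0,4)  cyc=13
N→(0,5)  cyc=14

path = [(3,1), (2,1), (1,1), (0,1), (0,2), (0,3), (0,4), (0,5)]
arrival = 14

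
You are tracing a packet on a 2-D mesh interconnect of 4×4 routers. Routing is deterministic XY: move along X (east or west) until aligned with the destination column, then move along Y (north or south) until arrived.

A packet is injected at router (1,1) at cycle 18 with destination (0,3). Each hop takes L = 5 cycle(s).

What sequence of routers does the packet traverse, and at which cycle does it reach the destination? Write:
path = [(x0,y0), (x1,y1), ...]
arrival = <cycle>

path = [(1,1), (0,1), (0,2), (0,3)]
arrival = 33

hop 0: (1,1) @ cyc 18
hop 1: (0,1) @ cyc 23  [W]
hop 2: (0,2) @ cyc 28  [N]
hop 3: (0,3) @ cyc 33  [N]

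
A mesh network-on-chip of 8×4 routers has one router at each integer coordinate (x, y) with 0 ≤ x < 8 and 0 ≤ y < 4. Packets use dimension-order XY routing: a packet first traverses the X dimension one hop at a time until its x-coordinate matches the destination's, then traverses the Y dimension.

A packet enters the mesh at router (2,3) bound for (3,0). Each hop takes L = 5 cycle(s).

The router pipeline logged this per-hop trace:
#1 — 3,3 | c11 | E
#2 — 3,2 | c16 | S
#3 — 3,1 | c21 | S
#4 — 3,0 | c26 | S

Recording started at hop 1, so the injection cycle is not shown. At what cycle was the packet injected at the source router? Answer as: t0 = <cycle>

t0 = 6

The first recorded entry is hop 1 at cycle 11.
So t0 = 11 − 1·5 = 6.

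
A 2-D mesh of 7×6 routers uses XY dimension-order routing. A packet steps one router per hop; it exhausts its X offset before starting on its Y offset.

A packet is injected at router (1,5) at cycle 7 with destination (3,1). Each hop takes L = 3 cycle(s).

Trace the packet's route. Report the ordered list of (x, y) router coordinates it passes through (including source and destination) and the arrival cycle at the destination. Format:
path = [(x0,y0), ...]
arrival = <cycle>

[0] x=1 y=5 t=7
[1] x=2 y=5 t=10 →E
[2] x=3 y=5 t=13 →E
[3] x=3 y=4 t=16 →S
[4] x=3 y=3 t=19 →S
[5] x=3 y=2 t=22 →S
[6] x=3 y=1 t=25 →S

path = [(1,5), (2,5), (3,5), (3,4), (3,3), (3,2), (3,1)]
arrival = 25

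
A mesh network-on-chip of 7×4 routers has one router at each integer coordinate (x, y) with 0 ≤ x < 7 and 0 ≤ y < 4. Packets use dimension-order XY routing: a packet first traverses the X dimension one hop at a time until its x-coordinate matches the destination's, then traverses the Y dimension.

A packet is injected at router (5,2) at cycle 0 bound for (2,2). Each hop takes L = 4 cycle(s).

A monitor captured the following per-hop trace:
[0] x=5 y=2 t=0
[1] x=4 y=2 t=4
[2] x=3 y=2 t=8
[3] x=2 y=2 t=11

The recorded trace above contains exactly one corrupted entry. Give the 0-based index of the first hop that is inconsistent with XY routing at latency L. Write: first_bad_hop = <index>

check 1→ d=(-1,0) cyc+4: ok
check 2→ d=(-1,0) cyc+4: ok
check 3→ d=(-1,0) cyc+3: BAD: Δcyc=3≠L

first_bad_hop = 3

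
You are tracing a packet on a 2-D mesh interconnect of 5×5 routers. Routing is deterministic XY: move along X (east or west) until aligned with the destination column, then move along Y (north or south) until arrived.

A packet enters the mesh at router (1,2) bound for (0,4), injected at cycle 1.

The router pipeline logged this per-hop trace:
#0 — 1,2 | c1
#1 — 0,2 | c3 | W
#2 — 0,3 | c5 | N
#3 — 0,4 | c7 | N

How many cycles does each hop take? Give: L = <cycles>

L = 2

cyc[1] − cyc[0] = 3 − 1 = 2.
One hop costs L cycles, so L = 2.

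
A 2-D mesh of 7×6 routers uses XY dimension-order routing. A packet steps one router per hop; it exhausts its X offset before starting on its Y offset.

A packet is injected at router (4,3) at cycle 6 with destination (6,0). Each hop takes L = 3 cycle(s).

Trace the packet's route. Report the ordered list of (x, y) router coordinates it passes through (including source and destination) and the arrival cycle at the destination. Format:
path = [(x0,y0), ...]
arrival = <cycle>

path = [(4,3), (5,3), (6,3), (6,2), (6,1), (6,0)]
arrival = 21

  0. router=(4,3) cycle=6 (inject)
  1. router=(5,3) cycle=9 dir=E
  2. router=(6,3) cycle=12 dir=E
  3. router=(6,2) cycle=15 dir=S
  4. router=(6,1) cycle=18 dir=S
  5. router=(6,0) cycle=21 dir=S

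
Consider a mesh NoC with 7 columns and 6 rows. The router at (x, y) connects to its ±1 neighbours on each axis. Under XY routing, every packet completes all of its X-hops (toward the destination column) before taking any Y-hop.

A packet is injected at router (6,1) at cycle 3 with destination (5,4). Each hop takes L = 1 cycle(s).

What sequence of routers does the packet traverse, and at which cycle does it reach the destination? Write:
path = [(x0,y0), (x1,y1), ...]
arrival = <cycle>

t=3: at (6,1)
t=4: at (5,1) after W
t=5: at (5,2) after N
t=6: at (5,3) after N
t=7: at (5,4) after N

path = [(6,1), (5,1), (5,2), (5,3), (5,4)]
arrival = 7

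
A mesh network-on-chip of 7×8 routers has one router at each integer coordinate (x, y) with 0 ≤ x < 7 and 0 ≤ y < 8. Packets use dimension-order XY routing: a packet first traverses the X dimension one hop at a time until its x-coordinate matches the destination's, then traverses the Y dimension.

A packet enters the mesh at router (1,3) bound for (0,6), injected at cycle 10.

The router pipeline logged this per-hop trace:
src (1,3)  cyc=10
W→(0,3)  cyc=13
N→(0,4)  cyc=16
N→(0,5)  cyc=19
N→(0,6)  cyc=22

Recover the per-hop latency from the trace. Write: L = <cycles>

Δcyc across hop 0→1: 13 − 10 = 3.
That increment is L by definition: L = 3.

L = 3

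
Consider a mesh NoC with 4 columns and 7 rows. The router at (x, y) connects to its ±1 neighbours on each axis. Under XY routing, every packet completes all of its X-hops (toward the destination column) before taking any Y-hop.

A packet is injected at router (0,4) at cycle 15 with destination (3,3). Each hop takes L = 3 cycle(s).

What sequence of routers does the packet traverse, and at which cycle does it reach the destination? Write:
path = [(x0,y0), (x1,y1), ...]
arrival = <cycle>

#0 — 0,4 | c15
#1 — 1,4 | c18 | E
#2 — 2,4 | c21 | E
#3 — 3,4 | c24 | E
#4 — 3,3 | c27 | S

path = [(0,4), (1,4), (2,4), (3,4), (3,3)]
arrival = 27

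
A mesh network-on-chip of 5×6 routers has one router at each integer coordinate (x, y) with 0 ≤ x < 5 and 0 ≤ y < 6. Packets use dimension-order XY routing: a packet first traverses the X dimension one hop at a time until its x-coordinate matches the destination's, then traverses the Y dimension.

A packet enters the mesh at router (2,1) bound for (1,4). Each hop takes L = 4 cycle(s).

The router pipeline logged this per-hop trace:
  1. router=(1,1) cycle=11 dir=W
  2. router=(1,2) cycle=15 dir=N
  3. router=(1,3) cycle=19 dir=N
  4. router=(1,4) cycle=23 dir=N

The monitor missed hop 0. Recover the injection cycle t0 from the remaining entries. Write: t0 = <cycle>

t0 = 7

Hop 1 reached at cycle 11; hop k is at t0 + k·L.
Therefore t0 = 11 − L = 7.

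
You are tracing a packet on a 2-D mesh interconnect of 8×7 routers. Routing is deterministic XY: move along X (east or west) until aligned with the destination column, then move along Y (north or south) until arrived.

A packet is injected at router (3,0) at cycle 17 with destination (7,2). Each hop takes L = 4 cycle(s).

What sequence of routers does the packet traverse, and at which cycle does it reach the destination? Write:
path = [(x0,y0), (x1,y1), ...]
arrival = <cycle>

path = [(3,0), (4,0), (5,0), (6,0), (7,0), (7,1), (7,2)]
arrival = 41

#0 — 3,0 | c17
#1 — 4,0 | c21 | E
#2 — 5,0 | c25 | E
#3 — 6,0 | c29 | E
#4 — 7,0 | c33 | E
#5 — 7,1 | c37 | N
#6 — 7,2 | c41 | N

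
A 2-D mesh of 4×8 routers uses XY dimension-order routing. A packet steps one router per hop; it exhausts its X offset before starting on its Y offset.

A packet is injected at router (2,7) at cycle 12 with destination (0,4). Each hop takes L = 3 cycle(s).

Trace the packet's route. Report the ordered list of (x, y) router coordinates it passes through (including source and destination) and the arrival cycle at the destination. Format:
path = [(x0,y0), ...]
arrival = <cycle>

src (2,7)  cyc=12
W→(1,7)  cyc=15
W→(0,7)  cyc=18
S→(0,6)  cyc=21
S→(0,5)  cyc=24
S→(0,4)  cyc=27

path = [(2,7), (1,7), (0,7), (0,6), (0,5), (0,4)]
arrival = 27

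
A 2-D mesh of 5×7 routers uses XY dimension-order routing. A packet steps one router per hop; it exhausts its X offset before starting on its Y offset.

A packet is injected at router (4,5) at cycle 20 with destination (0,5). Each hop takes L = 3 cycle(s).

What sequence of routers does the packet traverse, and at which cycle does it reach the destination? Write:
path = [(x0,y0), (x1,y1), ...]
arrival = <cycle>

path = [(4,5), (3,5), (2,5), (1,5), (0,5)]
arrival = 32

hop 0: (4,5) @ cyc 20
hop 1: (3,5) @ cyc 23  [W]
hop 2: (2,5) @ cyc 26  [W]
hop 3: (1,5) @ cyc 29  [W]
hop 4: (0,5) @ cyc 32  [W]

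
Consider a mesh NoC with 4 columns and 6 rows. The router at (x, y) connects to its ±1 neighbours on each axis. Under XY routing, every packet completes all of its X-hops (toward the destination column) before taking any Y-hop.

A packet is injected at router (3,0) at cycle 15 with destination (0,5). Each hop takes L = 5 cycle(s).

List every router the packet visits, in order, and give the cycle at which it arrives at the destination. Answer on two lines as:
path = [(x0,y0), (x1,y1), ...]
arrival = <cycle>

[0] x=3 y=0 t=15
[1] x=2 y=0 t=20 →W
[2] x=1 y=0 t=25 →W
[3] x=0 y=0 t=30 →W
[4] x=0 y=1 t=35 →N
[5] x=0 y=2 t=40 →N
[6] x=0 y=3 t=45 →N
[7] x=0 y=4 t=50 →N
[8] x=0 y=5 t=55 →N

path = [(3,0), (2,0), (1,0), (0,0), (0,1), (0,2), (0,3), (0,4), (0,5)]
arrival = 55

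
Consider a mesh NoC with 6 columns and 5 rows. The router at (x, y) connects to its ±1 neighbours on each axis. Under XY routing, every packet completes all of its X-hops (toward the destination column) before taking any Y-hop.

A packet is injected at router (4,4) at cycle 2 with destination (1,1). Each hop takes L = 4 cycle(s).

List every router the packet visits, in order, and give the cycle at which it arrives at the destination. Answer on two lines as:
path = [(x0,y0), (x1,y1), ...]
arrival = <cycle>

path = [(4,4), (3,4), (2,4), (1,4), (1,3), (1,2), (1,1)]
arrival = 26

[0] x=4 y=4 t=2
[1] x=3 y=4 t=6 →W
[2] x=2 y=4 t=10 →W
[3] x=1 y=4 t=14 →W
[4] x=1 y=3 t=18 →S
[5] x=1 y=2 t=22 →S
[6] x=1 y=1 t=26 →S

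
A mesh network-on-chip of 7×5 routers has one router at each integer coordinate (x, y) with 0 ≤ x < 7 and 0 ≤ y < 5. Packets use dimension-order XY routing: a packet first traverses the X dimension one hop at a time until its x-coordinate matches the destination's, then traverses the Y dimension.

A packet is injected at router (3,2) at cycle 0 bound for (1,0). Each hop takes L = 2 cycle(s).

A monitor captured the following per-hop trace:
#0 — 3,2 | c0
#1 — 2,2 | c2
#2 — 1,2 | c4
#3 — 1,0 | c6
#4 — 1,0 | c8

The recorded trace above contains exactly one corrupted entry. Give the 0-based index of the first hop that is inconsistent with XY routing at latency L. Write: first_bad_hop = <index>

first_bad_hop = 3

[1] (-1,+0) / 2c ⇒ ok
[2] (-1,+0) / 2c ⇒ ok
[3] (+0,-2) / 2c ⇒ BAD: non-unit step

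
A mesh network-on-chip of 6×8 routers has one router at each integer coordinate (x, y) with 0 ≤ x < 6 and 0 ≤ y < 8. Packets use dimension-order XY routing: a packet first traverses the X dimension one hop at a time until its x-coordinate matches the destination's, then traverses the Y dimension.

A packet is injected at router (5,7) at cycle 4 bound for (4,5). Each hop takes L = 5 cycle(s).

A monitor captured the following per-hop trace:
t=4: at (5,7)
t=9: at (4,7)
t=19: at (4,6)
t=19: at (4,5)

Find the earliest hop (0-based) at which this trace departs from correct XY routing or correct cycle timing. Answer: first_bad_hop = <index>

first_bad_hop = 2

check 1→ d=(-1,0) cyc+5: ok
check 2→ d=(0,-1) cyc+10: BAD: Δcyc=10≠L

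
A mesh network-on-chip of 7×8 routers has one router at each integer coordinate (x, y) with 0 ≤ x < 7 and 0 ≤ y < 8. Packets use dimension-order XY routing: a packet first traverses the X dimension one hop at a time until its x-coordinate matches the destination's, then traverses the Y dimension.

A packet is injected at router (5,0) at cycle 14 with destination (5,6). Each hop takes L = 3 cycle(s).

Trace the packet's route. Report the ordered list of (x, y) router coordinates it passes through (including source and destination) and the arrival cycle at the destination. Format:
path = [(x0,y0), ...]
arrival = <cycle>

path = [(5,0), (5,1), (5,2), (5,3), (5,4), (5,5), (5,6)]
arrival = 32

  0. router=(5,0) cycle=14 (inject)
  1. router=(5,1) cycle=17 dir=N
  2. router=(5,2) cycle=20 dir=N
  3. router=(5,3) cycle=23 dir=N
  4. router=(5,4) cycle=26 dir=N
  5. router=(5,5) cycle=29 dir=N
  6. router=(5,6) cycle=32 dir=N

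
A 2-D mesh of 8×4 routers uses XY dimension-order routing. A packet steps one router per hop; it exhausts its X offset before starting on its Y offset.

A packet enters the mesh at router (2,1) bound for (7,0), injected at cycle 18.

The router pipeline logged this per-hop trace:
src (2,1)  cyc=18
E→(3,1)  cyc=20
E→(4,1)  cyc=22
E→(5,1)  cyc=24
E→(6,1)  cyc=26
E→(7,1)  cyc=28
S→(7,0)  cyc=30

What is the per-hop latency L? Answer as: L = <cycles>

Between hops 0 and 1 the cycle counter advances 20 − 18 = 2.
That increment is L by definition: L = 2.

L = 2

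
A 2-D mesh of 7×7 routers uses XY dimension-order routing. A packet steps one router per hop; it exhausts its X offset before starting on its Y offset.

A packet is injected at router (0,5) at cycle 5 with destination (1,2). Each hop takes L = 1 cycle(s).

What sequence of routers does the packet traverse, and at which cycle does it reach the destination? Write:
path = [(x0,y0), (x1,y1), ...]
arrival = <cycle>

path = [(0,5), (1,5), (1,4), (1,3), (1,2)]
arrival = 9

[0] x=0 y=5 t=5
[1] x=1 y=5 t=6 →E
[2] x=1 y=4 t=7 →S
[3] x=1 y=3 t=8 →S
[4] x=1 y=2 t=9 →S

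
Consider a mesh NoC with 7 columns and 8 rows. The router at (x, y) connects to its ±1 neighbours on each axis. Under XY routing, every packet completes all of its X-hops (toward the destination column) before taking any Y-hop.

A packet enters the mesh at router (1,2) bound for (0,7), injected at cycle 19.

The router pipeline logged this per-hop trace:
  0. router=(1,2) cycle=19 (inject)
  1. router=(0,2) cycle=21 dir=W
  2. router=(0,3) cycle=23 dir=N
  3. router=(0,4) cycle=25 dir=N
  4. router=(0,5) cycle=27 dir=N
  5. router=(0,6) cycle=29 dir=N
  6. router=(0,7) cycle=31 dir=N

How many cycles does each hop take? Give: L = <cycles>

L = 2

Δcyc across hop 0→1: 21 − 19 = 2.
That increment is L by definition: L = 2.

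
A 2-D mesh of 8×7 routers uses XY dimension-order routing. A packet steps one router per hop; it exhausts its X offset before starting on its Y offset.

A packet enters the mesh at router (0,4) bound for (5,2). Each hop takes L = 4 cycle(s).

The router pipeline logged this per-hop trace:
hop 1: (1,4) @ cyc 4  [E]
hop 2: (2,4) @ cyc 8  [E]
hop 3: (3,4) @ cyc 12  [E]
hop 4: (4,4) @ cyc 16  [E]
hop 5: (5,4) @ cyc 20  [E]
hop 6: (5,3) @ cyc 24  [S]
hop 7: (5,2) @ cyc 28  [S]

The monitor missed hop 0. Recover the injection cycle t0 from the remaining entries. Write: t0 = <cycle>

The first recorded entry is hop 1 at cycle 4.
So t0 = 4 − 1·4 = 0.

t0 = 0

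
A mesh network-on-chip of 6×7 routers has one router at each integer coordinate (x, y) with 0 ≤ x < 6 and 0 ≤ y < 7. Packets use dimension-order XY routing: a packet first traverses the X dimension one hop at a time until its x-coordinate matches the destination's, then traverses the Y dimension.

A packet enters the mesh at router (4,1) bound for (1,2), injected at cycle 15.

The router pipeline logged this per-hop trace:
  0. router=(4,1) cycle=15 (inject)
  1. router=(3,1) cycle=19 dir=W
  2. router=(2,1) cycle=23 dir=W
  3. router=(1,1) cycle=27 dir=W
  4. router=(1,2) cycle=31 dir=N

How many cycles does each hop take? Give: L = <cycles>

L = 4

From hop 0 (15) to hop 1 (19): +4 cycles.
Each hop adds L, hence L = 4.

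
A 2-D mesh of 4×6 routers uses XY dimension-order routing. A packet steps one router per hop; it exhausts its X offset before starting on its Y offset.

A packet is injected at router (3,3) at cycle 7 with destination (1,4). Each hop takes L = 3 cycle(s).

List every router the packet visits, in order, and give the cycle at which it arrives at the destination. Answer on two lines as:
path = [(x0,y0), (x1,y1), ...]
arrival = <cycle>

path = [(3,3), (2,3), (1,3), (1,4)]
arrival = 16

hop 0: (3,3) @ cyc 7
hop 1: (2,3) @ cyc 10  [W]
hop 2: (1,3) @ cyc 13  [W]
hop 3: (1,4) @ cyc 16  [N]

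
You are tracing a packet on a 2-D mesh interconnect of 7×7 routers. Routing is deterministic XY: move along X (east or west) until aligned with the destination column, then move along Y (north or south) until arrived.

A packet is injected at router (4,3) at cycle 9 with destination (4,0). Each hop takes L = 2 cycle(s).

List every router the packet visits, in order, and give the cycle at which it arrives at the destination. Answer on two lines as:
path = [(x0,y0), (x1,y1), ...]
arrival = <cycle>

  0. router=(4,3) cycle=9 (inject)
  1. router=(4,2) cycle=11 dir=S
  2. router=(4,1) cycle=13 dir=S
  3. router=(4,0) cycle=15 dir=S

path = [(4,3), (4,2), (4,1), (4,0)]
arrival = 15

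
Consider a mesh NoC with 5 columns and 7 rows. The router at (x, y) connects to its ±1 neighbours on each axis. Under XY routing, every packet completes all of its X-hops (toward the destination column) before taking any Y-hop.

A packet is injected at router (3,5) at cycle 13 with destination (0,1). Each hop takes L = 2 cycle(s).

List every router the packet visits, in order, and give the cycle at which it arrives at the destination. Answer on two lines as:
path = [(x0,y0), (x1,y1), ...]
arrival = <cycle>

t=13: at (3,5)
t=15: at (2,5) after W
t=17: at (1,5) after W
t=19: at (0,5) after W
t=21: at (0,4) after S
t=23: at (0,3) after S
t=25: at (0,2) after S
t=27: at (0,1) after S

path = [(3,5), (2,5), (1,5), (0,5), (0,4), (0,3), (0,2), (0,1)]
arrival = 27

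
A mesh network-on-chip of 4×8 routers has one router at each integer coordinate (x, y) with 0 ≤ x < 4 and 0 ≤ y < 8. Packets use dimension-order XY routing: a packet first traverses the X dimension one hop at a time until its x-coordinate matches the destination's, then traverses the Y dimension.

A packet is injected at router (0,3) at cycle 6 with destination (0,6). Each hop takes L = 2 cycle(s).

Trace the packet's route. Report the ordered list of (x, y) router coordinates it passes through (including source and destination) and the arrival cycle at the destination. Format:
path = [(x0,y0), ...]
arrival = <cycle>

path = [(0,3), (0,4), (0,5), (0,6)]
arrival = 12

[0] x=0 y=3 t=6
[1] x=0 y=4 t=8 →N
[2] x=0 y=5 t=10 →N
[3] x=0 y=6 t=12 →N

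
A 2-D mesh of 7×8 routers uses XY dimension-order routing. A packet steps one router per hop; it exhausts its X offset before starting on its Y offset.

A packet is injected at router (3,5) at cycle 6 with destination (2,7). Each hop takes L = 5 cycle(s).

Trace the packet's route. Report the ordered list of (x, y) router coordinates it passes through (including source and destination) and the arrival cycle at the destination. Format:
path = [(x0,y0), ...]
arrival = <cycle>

path = [(3,5), (2,5), (2,6), (2,7)]
arrival = 21

[0] x=3 y=5 t=6
[1] x=2 y=5 t=11 →W
[2] x=2 y=6 t=16 →N
[3] x=2 y=7 t=21 →N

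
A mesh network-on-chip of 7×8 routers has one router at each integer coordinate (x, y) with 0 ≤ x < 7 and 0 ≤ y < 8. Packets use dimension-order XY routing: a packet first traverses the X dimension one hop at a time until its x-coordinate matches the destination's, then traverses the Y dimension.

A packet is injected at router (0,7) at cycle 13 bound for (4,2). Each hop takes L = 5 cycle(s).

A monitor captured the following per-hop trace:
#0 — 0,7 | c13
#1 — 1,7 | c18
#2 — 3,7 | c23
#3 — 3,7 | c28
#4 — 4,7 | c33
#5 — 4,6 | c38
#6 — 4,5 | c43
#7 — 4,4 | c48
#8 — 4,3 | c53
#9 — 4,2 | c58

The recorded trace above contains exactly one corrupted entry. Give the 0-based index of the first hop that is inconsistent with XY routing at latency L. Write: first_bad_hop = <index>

first_bad_hop = 2

[1] (+1,+0) / 5c ⇒ ok
[2] (+2,+0) / 5c ⇒ BAD: non-unit step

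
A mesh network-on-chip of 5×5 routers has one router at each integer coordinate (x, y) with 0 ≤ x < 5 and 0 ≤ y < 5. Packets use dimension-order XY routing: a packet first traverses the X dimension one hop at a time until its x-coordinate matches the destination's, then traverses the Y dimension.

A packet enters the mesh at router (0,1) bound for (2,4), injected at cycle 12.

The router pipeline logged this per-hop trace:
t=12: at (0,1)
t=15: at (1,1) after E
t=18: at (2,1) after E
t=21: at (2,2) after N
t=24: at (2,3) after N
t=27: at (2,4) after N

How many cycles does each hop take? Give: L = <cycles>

cyc[1] − cyc[0] = 15 − 12 = 3.
Each hop adds L, hence L = 3.

L = 3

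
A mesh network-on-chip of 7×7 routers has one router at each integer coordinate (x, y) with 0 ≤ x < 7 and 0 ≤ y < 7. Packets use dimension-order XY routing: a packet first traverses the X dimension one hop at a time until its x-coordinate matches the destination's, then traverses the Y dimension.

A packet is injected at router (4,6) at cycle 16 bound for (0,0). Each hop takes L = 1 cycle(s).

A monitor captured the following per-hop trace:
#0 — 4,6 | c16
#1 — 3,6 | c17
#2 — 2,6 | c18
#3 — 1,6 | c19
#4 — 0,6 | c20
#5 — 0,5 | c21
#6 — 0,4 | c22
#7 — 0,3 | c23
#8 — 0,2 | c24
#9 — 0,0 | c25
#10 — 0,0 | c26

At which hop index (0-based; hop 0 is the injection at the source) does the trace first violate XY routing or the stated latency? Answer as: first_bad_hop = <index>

  1: Δx=-1 Δy=+0 Δt=1 [ok]
  2: Δx=-1 Δy=+0 Δt=1 [ok]
  3: Δx=-1 Δy=+0 Δt=1 [ok]
  4: Δx=-1 Δy=+0 Δt=1 [ok]
  5: Δx=+0 Δy=-1 Δt=1 [ok]
  6: Δx=+0 Δy=-1 Δt=1 [ok]
  7: Δx=+0 Δy=-1 Δt=1 [ok]
  8: Δx=+0 Δy=-1 Δt=1 [ok]
  9: Δx=+0 Δy=-2 Δt=1 [BAD: non-unit step]

first_bad_hop = 9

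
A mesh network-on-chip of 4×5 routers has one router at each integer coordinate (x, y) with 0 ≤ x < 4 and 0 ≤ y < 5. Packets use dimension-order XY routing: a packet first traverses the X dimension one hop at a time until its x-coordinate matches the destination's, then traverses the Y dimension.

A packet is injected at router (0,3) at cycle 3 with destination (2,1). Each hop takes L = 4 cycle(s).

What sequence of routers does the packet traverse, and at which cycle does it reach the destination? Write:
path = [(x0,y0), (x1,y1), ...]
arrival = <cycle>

t=3: at (0,3)
t=7: at (1,3) after E
t=11: at (2,3) after E
t=15: at (2,2) after S
t=19: at (2,1) after S

path = [(0,3), (1,3), (2,3), (2,2), (2,1)]
arrival = 19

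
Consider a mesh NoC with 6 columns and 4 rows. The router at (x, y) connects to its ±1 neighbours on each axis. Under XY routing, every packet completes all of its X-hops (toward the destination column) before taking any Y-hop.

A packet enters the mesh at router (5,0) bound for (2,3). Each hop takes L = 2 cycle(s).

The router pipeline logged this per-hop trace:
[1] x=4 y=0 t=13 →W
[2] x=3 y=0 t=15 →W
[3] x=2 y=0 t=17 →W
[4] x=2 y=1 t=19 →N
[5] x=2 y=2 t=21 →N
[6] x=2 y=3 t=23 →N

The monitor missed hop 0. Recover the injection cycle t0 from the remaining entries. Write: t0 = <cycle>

t0 = 11

At hop 1 the cycle is 13; in general cyc_k = t0 + kL.
Subtract one hop: t0 = 13 − 2 = 11.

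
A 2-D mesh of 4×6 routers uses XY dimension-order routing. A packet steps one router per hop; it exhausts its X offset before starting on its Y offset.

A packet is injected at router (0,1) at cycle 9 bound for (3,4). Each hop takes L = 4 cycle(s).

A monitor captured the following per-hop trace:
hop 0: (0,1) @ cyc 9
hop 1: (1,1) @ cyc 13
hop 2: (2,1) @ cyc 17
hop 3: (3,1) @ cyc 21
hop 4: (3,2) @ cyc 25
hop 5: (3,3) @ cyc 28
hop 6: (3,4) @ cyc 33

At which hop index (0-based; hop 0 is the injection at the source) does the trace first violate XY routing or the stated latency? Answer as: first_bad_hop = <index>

hop 1: step (+1,+0), +4 cyc — ok
hop 2: step (+1,+0), +4 cyc — ok
hop 3: step (+1,+0), +4 cyc — ok
hop 4: step (+0,+1), +4 cyc — ok
hop 5: step (+0,+1), +3 cyc — BAD: Δcyc=3≠L

first_bad_hop = 5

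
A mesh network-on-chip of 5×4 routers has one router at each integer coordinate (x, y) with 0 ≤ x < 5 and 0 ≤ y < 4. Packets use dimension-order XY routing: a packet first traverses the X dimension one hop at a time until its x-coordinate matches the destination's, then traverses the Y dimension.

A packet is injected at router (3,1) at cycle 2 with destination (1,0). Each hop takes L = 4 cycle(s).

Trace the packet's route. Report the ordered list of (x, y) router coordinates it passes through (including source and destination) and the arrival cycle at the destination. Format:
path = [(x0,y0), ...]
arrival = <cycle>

src (3,1)  cyc=2
W→(2,1)  cyc=6
W→(1,1)  cyc=10
S→(1,0)  cyc=14

path = [(3,1), (2,1), (1,1), (1,0)]
arrival = 14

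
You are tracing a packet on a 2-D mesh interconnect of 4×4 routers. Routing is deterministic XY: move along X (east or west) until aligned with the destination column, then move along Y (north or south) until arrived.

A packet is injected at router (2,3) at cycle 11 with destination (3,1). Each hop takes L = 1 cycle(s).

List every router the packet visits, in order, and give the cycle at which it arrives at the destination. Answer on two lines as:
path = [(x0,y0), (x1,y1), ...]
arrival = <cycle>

path = [(2,3), (3,3), (3,2), (3,1)]
arrival = 14

[0] x=2 y=3 t=11
[1] x=3 y=3 t=12 →E
[2] x=3 y=2 t=13 →S
[3] x=3 y=1 t=14 →S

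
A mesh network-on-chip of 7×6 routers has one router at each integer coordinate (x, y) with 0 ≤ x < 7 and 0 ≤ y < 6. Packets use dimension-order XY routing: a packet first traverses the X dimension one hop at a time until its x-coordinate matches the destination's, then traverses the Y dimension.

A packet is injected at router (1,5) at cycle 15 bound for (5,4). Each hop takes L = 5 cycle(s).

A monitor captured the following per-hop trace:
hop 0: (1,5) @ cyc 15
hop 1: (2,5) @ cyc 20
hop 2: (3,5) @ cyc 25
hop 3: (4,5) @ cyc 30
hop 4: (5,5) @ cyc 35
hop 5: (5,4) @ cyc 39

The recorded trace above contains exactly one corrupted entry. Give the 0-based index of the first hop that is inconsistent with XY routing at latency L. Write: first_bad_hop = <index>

first_bad_hop = 5

check 1→ d=(1,0) cyc+5: ok
check 2→ d=(1,0) cyc+5: ok
check 3→ d=(1,0) cyc+5: ok
check 4→ d=(1,0) cyc+5: ok
check 5→ d=(0,-1) cyc+4: BAD: Δcyc=4≠L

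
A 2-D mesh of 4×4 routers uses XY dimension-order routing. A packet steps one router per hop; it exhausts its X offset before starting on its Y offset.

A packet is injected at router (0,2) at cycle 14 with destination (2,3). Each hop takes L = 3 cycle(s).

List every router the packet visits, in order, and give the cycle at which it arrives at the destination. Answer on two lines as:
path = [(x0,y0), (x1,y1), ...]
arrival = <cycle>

t=14: at (0,2)
t=17: at (1,2) after E
t=20: at (2,2) after E
t=23: at (2,3) after N

path = [(0,2), (1,2), (2,2), (2,3)]
arrival = 23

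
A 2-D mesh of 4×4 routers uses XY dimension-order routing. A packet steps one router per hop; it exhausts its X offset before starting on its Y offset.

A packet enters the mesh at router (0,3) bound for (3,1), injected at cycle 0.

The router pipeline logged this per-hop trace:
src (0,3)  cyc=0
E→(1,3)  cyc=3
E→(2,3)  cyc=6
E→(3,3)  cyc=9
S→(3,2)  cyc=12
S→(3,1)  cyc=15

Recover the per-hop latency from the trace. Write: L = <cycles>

cyc[1] − cyc[0] = 3 − 0 = 3.
That increment is L by definition: L = 3.

L = 3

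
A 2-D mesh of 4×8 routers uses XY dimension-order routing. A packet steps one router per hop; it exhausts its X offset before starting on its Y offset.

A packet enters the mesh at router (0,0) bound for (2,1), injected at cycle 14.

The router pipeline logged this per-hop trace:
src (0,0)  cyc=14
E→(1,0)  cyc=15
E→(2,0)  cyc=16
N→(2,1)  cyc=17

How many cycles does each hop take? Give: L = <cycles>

cyc[1] − cyc[0] = 15 − 14 = 1.
That increment is L by definition: L = 1.

L = 1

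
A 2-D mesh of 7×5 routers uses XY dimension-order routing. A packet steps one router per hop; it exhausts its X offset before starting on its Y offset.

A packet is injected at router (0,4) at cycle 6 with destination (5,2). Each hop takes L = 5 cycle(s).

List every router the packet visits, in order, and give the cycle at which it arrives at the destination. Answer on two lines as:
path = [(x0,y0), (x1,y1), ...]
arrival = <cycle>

path = [(0,4), (1,4), (2,4), (3,4), (4,4), (5,4), (5,3), (5,2)]
arrival = 41

hop 0: (0,4) @ cyc 6
hop 1: (1,4) @ cyc 11  [E]
hop 2: (2,4) @ cyc 16  [E]
hop 3: (3,4) @ cyc 21  [E]
hop 4: (4,4) @ cyc 26  [E]
hop 5: (5,4) @ cyc 31  [E]
hop 6: (5,3) @ cyc 36  [S]
hop 7: (5,2) @ cyc 41  [S]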